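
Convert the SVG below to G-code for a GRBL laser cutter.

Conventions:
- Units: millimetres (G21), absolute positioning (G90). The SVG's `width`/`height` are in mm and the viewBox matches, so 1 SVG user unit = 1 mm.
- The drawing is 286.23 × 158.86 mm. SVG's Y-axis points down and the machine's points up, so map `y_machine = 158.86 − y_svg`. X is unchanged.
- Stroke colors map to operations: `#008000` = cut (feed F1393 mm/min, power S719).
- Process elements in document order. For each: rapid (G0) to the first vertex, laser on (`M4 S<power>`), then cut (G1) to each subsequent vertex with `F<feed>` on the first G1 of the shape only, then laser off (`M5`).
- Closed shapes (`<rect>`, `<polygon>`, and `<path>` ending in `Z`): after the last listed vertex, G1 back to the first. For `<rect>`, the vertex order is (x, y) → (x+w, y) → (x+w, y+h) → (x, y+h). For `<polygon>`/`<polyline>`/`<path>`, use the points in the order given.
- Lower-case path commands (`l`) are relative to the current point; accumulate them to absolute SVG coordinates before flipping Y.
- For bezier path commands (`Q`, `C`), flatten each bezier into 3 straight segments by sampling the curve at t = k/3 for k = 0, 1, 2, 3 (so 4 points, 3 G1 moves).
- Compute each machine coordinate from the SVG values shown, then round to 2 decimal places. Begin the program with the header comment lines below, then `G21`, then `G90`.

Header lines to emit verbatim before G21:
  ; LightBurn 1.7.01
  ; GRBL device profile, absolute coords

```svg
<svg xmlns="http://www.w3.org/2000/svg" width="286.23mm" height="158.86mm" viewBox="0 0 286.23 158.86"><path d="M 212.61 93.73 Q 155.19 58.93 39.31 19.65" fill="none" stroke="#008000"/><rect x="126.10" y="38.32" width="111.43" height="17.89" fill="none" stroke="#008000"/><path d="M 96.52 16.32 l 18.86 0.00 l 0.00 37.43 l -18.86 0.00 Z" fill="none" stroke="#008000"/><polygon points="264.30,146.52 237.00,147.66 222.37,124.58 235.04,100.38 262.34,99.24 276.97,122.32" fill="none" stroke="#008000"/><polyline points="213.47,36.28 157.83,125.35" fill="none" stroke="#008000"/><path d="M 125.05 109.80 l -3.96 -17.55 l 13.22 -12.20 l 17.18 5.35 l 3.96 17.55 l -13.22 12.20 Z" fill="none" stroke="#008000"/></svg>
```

; LightBurn 1.7.01
; GRBL device profile, absolute coords
G21
G90
G0 X212.61 Y65.13
M4 S719
G1 X167.83 Y88.83 F1393
G1 X110.07 Y113.52
G1 X39.31 Y139.21
M5
G0 X126.10 Y120.54
M4 S719
G1 X237.53 Y120.54 F1393
G1 X237.53 Y102.65
G1 X126.10 Y102.65
G1 X126.10 Y120.54
M5
G0 X96.52 Y142.54
M4 S719
G1 X115.38 Y142.54 F1393
G1 X115.38 Y105.11
G1 X96.52 Y105.11
G1 X96.52 Y142.54
M5
G0 X264.30 Y12.34
M4 S719
G1 X237.00 Y11.20 F1393
G1 X222.37 Y34.28
G1 X235.04 Y58.48
G1 X262.34 Y59.62
G1 X276.97 Y36.54
G1 X264.30 Y12.34
M5
G0 X213.47 Y122.58
M4 S719
G1 X157.83 Y33.51 F1393
M5
G0 X125.05 Y49.06
M4 S719
G1 X121.09 Y66.61 F1393
G1 X134.31 Y78.81
G1 X151.49 Y73.46
G1 X155.45 Y55.91
G1 X142.23 Y43.71
G1 X125.05 Y49.06
M5

Since the viewBox matches the mm dimensions, user units are millimetres directly. The only transform is the Y-flip y_m = 158.86 − y_svg.

Shape 1 is a quadratic bezier drawn with `<path>`. Its stroke #008000 means cut at S719, F1393. After flipping Y the toolpath is (212.61,65.13) → (167.83,88.83) → (110.07,113.52) → (39.31,139.21).

Shape 2 is a rectangle drawn with `<rect>`. Its stroke #008000 means cut at S719, F1393. After flipping Y the toolpath is (126.10,120.54) → (237.53,120.54) → (237.53,102.65) → (126.10,102.65) → (126.10,120.54), returning to the start.

Shape 3 is a rectangle drawn with `<path>`. Its stroke #008000 means cut at S719, F1393. After flipping Y the toolpath is (96.52,142.54) → (115.38,142.54) → (115.38,105.11) → (96.52,105.11) → (96.52,142.54), returning to the start.

Shape 4 is a regular polygon drawn with `<polygon>`. Its stroke #008000 means cut at S719, F1393. After flipping Y the toolpath is (264.30,12.34) → (237.00,11.20) → (222.37,34.28) → (235.04,58.48) → (262.34,59.62) → (276.97,36.54) → (264.30,12.34), returning to the start.

Shape 5 is a line segment drawn with `<polyline>`. Its stroke #008000 means cut at S719, F1393. After flipping Y the toolpath is (213.47,122.58) → (157.83,33.51).

Shape 6 is a regular polygon drawn with `<path>`. Its stroke #008000 means cut at S719, F1393. After flipping Y the toolpath is (125.05,49.06) → (121.09,66.61) → (134.31,78.81) → (151.49,73.46) → (155.45,55.91) → (142.23,43.71) → (125.05,49.06), returning to the start.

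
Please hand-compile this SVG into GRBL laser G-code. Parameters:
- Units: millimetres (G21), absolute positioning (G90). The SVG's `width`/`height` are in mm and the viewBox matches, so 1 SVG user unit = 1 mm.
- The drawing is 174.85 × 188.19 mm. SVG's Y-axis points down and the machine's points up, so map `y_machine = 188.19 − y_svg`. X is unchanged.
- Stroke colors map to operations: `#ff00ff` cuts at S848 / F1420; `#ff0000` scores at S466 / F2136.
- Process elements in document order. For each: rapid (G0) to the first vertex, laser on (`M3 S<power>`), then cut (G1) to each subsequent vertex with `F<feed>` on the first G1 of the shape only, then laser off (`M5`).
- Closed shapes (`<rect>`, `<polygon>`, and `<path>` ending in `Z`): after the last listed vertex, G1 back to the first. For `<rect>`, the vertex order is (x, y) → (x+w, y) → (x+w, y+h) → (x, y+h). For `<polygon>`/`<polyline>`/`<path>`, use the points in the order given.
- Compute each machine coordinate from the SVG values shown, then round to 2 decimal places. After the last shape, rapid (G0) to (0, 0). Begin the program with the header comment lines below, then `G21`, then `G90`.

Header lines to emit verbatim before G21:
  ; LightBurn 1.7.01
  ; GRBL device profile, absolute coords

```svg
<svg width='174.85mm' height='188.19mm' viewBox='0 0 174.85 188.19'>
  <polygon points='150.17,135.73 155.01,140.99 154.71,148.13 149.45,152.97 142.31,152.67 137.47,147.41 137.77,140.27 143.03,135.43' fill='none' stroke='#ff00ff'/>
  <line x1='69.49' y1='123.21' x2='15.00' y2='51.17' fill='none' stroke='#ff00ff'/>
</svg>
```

; LightBurn 1.7.01
; GRBL device profile, absolute coords
G21
G90
G0 X150.17 Y52.46
M3 S848
G1 X155.01 Y47.20 F1420
G1 X154.71 Y40.06
G1 X149.45 Y35.22
G1 X142.31 Y35.52
G1 X137.47 Y40.78
G1 X137.77 Y47.92
G1 X143.03 Y52.76
G1 X150.17 Y52.46
M5
G0 X69.49 Y64.98
M3 S848
G1 X15.00 Y137.02 F1420
M5
G0 X0.00 Y0.00

1 u = 1 mm; y_m = 188.19 − y.

[1] `<polygon>` regular polygon, #ff00ff→cut S848 F1420: (150.17,52.46) → (155.01,47.20) → (154.71,40.06) → (149.45,35.22) → (142.31,35.52) → (137.47,40.78) → (137.77,47.92) → (143.03,52.76) → (150.17,52.46) (closed)

[2] `<line>` line segment, #ff00ff→cut S848 F1420: (69.49,64.98) → (15.00,137.02)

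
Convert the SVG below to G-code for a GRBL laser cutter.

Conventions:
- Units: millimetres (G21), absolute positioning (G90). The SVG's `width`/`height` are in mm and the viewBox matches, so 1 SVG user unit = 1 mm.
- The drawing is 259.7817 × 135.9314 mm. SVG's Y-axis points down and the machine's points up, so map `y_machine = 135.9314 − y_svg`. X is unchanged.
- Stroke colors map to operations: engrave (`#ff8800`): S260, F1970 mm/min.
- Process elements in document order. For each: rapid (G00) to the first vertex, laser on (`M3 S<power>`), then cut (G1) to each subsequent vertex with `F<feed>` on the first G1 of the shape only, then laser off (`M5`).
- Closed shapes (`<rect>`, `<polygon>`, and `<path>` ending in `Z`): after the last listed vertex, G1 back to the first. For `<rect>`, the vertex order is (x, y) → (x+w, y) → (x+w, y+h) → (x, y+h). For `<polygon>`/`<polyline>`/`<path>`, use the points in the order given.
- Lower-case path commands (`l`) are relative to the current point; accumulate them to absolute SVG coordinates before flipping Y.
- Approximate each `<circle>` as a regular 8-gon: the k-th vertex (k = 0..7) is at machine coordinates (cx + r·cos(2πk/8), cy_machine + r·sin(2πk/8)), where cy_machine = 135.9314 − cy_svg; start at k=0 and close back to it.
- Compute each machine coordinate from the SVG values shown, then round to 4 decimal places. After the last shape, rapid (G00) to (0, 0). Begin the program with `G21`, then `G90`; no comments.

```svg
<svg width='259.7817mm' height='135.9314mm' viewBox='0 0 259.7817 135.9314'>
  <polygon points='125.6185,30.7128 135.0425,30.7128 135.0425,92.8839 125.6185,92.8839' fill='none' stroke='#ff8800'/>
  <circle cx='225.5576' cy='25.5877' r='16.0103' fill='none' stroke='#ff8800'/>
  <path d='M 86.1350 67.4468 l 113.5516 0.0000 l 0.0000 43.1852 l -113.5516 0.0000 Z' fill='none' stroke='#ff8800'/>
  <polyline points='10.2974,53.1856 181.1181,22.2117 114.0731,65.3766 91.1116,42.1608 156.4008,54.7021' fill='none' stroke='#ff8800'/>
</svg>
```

viewBox `0 0 259.7817 135.9314` with mm width/height → 1 unit = 1 mm. Flip: y_m = 135.9314 − y_svg.

**Shape 1** — `<polygon>` rectangle, stroke `#ff8800` → engrave (S260, F1970). Machine vertices: (125.6185,105.2186) → (135.0425,105.2186) → (135.0425,43.0475) → (125.6185,43.0475) → (125.6185,105.2186). Closed: final G1 returns to the first vertex.

**Shape 2** — `<circle>` circle, stroke `#ff8800` → engrave (S260, F1970). Machine vertices: (241.5679,110.3437) → (236.8786,121.6647) → (225.5576,126.3540) → (214.2366,121.6647) → (209.5473,110.3437) → (214.2366,99.0227) → (225.5576,94.3334) → (236.8786,99.0227) → (241.5679,110.3437). Closed: final G1 returns to the first vertex.

**Shape 3** — `<path>` rectangle, stroke `#ff8800` → engrave (S260, F1970). Machine vertices: (86.1350,68.4846) → (199.6866,68.4846) → (199.6866,25.2994) → (86.1350,25.2994) → (86.1350,68.4846). Closed: final G1 returns to the first vertex.

**Shape 4** — `<polyline>` open polyline, stroke `#ff8800` → engrave (S260, F1970). Machine vertices: (10.2974,82.7458) → (181.1181,113.7197) → (114.0731,70.5548) → (91.1116,93.7706) → (156.4008,81.2293). Open path.

G21
G90
G00 X125.6185 Y105.2186
M3 S260
G1 X135.0425 Y105.2186 F1970
G1 X135.0425 Y43.0475
G1 X125.6185 Y43.0475
G1 X125.6185 Y105.2186
M5
G00 X241.5679 Y110.3437
M3 S260
G1 X236.8786 Y121.6647 F1970
G1 X225.5576 Y126.3540
G1 X214.2366 Y121.6647
G1 X209.5473 Y110.3437
G1 X214.2366 Y99.0227
G1 X225.5576 Y94.3334
G1 X236.8786 Y99.0227
G1 X241.5679 Y110.3437
M5
G00 X86.1350 Y68.4846
M3 S260
G1 X199.6866 Y68.4846 F1970
G1 X199.6866 Y25.2994
G1 X86.1350 Y25.2994
G1 X86.1350 Y68.4846
M5
G00 X10.2974 Y82.7458
M3 S260
G1 X181.1181 Y113.7197 F1970
G1 X114.0731 Y70.5548
G1 X91.1116 Y93.7706
G1 X156.4008 Y81.2293
M5
G00 X0.0000 Y0.0000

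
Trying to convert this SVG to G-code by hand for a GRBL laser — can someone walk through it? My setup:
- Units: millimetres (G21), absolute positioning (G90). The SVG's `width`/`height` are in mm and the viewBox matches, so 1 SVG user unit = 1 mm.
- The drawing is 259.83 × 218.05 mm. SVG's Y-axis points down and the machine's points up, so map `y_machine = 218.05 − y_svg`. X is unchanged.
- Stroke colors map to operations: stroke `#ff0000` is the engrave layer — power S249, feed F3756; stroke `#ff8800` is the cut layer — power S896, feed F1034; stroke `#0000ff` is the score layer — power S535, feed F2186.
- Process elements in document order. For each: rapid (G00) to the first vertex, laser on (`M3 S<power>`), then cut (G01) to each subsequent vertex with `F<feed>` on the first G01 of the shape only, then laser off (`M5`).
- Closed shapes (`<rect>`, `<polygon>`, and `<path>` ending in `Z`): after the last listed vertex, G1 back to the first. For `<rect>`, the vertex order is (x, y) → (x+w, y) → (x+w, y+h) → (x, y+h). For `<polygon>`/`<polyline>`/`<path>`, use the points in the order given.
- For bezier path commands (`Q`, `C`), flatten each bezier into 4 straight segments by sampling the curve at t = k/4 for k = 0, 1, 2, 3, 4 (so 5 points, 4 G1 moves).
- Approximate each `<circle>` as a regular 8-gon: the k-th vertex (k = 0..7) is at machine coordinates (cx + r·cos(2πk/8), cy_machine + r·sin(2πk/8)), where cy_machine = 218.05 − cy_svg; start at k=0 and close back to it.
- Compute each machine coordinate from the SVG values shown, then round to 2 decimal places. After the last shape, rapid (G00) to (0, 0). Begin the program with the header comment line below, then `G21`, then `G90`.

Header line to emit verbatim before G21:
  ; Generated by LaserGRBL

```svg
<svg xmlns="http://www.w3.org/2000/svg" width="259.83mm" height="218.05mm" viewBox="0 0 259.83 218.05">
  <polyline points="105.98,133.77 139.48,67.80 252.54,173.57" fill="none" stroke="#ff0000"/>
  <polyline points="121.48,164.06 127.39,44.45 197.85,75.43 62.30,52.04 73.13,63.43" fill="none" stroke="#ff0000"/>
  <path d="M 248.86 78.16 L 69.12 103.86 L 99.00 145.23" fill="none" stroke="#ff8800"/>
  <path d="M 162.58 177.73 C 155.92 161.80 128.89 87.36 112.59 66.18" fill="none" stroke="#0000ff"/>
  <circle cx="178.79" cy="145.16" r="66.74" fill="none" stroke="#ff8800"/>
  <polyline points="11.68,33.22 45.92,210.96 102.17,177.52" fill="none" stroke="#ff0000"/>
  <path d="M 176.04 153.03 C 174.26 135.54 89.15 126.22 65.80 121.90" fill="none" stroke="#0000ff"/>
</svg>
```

1 u = 1 mm; y_m = 218.05 − y.

[1] `<polyline>` open polyline, #ff0000→engrave S249 F3756: (105.98,84.28) → (139.48,150.25) → (252.54,44.48)

[2] `<polyline>` open polyline, #ff0000→engrave S249 F3756: (121.48,53.99) → (127.39,173.60) → (197.85,142.62) → (62.30,166.01) → (73.13,154.62)

[3] `<path>` open polyline, #ff8800→cut S896 F1034: (248.86,139.89) → (69.12,114.19) → (99.00,72.82)

[4] `<path>` cubic bezier, #0000ff→score S535 F2186: (162.58,40.32) → (154.25,61.49) → (141.20,94.13) → (126.34,127.75) → (112.59,151.87)

[5] `<circle>` circle, #ff8800→cut S896 F1034: (245.53,72.89) → (225.98,120.08) → (178.79,139.63) → (131.60,120.08) → (112.05,72.89) → (131.60,25.70) → (178.79,6.15) → (225.98,25.70) → (245.53,72.89) (closed)

[6] `<polyline>` open polyline, #ff0000→engrave S249 F3756: (11.68,184.83) → (45.92,7.09) → (102.17,40.53)

[7] `<path>` cubic bezier, #0000ff→score S535 F2186: (176.04,65.02) → (161.35,76.66) → (129.01,85.52) → (92.63,91.92) → (65.80,96.15)

; Generated by LaserGRBL
G21
G90
G00 X105.98 Y84.28
M3 S249
G01 X139.48 Y150.25 F3756
G01 X252.54 Y44.48
M5
G00 X121.48 Y53.99
M3 S249
G01 X127.39 Y173.60 F3756
G01 X197.85 Y142.62
G01 X62.30 Y166.01
G01 X73.13 Y154.62
M5
G00 X248.86 Y139.89
M3 S896
G01 X69.12 Y114.19 F1034
G01 X99.00 Y72.82
M5
G00 X162.58 Y40.32
M3 S535
G01 X154.25 Y61.49 F2186
G01 X141.20 Y94.13
G01 X126.34 Y127.75
G01 X112.59 Y151.87
M5
G00 X245.53 Y72.89
M3 S896
G01 X225.98 Y120.08 F1034
G01 X178.79 Y139.63
G01 X131.60 Y120.08
G01 X112.05 Y72.89
G01 X131.60 Y25.70
G01 X178.79 Y6.15
G01 X225.98 Y25.70
G01 X245.53 Y72.89
M5
G00 X11.68 Y184.83
M3 S249
G01 X45.92 Y7.09 F3756
G01 X102.17 Y40.53
M5
G00 X176.04 Y65.02
M3 S535
G01 X161.35 Y76.66 F2186
G01 X129.01 Y85.52
G01 X92.63 Y91.92
G01 X65.80 Y96.15
M5
G00 X0.00 Y0.00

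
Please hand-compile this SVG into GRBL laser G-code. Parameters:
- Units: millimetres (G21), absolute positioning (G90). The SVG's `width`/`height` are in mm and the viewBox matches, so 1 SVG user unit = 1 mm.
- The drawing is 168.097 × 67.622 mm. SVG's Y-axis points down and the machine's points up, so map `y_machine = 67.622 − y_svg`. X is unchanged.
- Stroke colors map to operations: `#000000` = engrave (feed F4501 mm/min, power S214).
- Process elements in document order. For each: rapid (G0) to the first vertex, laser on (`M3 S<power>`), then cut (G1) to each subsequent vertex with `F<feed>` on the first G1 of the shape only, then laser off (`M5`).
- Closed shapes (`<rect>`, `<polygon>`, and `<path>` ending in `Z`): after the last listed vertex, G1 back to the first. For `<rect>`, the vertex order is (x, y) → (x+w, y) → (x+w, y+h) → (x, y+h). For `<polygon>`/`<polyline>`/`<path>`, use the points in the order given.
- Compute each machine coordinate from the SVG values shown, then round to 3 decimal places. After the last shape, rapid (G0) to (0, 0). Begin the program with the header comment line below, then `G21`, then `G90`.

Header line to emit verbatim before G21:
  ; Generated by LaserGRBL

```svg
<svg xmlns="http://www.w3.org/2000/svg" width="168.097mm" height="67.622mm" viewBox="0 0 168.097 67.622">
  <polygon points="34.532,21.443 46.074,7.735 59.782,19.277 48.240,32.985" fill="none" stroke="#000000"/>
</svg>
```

; Generated by LaserGRBL
G21
G90
G0 X34.532 Y46.179
M3 S214
G1 X46.074 Y59.887 F4501
G1 X59.782 Y48.345
G1 X48.240 Y34.637
G1 X34.532 Y46.179
M5
G0 X0.000 Y0.000

viewBox `0 0 168.097 67.622` with mm width/height → 1 unit = 1 mm. Flip: y_m = 67.622 − y_svg.

**Shape 1** — `<polygon>` regular polygon, stroke `#000000` → engrave (S214, F4501). Machine vertices: (34.532,46.179) → (46.074,59.887) → (59.782,48.345) → (48.240,34.637) → (34.532,46.179). Closed: final G1 returns to the first vertex.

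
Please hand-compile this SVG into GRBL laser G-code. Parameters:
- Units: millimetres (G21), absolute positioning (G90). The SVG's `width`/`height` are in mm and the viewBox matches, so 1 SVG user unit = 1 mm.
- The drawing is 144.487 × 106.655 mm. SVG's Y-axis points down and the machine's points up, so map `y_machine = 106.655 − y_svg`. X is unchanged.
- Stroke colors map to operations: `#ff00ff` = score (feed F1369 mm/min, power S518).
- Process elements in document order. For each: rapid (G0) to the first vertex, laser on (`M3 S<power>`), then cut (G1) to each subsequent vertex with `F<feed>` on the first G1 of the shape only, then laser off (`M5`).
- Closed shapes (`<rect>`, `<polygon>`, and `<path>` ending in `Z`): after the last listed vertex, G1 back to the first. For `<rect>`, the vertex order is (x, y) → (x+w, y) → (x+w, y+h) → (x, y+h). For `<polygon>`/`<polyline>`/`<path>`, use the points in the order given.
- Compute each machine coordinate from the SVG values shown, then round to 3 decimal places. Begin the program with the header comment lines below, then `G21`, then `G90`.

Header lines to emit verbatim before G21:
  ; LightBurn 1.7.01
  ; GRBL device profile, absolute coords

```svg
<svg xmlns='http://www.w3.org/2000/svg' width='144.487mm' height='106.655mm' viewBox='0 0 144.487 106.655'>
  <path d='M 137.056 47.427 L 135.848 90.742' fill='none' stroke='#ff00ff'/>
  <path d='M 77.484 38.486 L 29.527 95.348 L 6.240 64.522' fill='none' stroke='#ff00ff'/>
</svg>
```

; LightBurn 1.7.01
; GRBL device profile, absolute coords
G21
G90
G0 X137.056 Y59.228
M3 S518
G1 X135.848 Y15.913 F1369
M5
G0 X77.484 Y68.169
M3 S518
G1 X29.527 Y11.307 F1369
G1 X6.240 Y42.133
M5

Since the viewBox matches the mm dimensions, user units are millimetres directly. The only transform is the Y-flip y_m = 106.655 − y_svg.

Shape 1 is a line segment drawn with `<path>`. Its stroke #ff00ff means score at S518, F1369. After flipping Y the toolpath is (137.056,59.228) → (135.848,15.913).

Shape 2 is a open polyline drawn with `<path>`. Its stroke #ff00ff means score at S518, F1369. After flipping Y the toolpath is (77.484,68.169) → (29.527,11.307) → (6.240,42.133).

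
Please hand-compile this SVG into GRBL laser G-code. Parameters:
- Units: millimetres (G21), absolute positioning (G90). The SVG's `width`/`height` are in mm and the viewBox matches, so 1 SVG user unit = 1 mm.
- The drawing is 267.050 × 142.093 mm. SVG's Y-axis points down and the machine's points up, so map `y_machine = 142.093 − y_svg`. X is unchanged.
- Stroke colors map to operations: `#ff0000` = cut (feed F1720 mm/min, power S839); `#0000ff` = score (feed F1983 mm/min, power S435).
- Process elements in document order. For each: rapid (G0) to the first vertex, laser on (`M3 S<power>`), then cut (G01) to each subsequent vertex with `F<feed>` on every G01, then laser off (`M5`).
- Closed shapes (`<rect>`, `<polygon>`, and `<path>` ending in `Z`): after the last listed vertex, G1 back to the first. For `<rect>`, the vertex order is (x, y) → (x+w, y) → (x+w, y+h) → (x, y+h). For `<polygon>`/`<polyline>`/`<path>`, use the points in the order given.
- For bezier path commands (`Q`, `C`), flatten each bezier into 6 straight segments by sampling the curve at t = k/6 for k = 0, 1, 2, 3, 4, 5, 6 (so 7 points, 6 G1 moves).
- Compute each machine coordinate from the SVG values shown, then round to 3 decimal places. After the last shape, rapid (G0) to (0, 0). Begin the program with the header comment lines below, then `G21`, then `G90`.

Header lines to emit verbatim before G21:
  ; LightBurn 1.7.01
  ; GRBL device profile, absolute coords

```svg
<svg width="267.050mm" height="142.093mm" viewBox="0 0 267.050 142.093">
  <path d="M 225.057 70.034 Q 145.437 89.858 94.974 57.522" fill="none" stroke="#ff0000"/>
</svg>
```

; LightBurn 1.7.01
; GRBL device profile, absolute coords
G21
G90
G0 X225.057 Y72.059
M3 S839
G01 X199.327 Y66.900 F1720
G01 X175.217 Y64.639 F1720
G01 X152.726 Y65.275 F1720
G01 X131.856 Y68.809 F1720
G01 X112.605 Y75.241 F1720
G01 X94.974 Y84.571 F1720
M5
G0 X0.000 Y0.000

1 u = 1 mm; y_m = 142.093 − y.

[1] `<path>` quadratic bezier, #ff0000→cut S839 F1720: (225.057,72.059) → (199.327,66.900) → (175.217,64.639) → (152.726,65.275) → (131.856,68.809) → (112.605,75.241) → (94.974,84.571)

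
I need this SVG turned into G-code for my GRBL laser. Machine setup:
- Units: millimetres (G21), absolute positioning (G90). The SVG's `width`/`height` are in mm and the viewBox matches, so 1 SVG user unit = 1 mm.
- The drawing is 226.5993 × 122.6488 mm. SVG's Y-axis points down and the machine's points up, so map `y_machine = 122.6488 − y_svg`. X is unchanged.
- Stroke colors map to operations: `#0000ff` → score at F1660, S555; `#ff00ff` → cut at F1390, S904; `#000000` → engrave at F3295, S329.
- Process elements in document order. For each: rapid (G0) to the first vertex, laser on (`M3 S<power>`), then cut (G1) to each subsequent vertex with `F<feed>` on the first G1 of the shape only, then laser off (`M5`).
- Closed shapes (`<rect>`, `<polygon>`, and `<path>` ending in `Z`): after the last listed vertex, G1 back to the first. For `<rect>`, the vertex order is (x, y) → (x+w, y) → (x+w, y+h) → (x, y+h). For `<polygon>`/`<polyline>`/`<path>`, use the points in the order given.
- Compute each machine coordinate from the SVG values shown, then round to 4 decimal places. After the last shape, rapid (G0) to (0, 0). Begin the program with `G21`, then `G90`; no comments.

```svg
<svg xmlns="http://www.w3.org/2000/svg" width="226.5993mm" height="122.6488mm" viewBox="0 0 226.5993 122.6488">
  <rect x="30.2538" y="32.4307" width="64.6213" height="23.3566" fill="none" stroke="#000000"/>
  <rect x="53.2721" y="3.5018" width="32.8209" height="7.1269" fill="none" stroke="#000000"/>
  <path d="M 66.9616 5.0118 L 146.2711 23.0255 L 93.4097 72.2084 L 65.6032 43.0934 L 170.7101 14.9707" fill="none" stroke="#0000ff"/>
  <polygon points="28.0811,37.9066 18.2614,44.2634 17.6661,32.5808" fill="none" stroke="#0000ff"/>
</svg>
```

1 u = 1 mm; y_m = 122.6488 − y.

[1] `<rect>` rectangle, #000000→engrave S329 F3295: (30.2538,90.2181) → (94.8751,90.2181) → (94.8751,66.8615) → (30.2538,66.8615) → (30.2538,90.2181) (closed)

[2] `<rect>` rectangle, #000000→engrave S329 F3295: (53.2721,119.1470) → (86.0930,119.1470) → (86.0930,112.0201) → (53.2721,112.0201) → (53.2721,119.1470) (closed)

[3] `<path>` open polyline, #0000ff→score S555 F1660: (66.9616,117.6370) → (146.2711,99.6233) → (93.4097,50.4404) → (65.6032,79.5554) → (170.7101,107.6781)

[4] `<polygon>` regular polygon, #0000ff→score S555 F1660: (28.0811,84.7422) → (18.2614,78.3854) → (17.6661,90.0680) → (28.0811,84.7422) (closed)

G21
G90
G0 X30.2538 Y90.2181
M3 S329
G1 X94.8751 Y90.2181 F3295
G1 X94.8751 Y66.8615
G1 X30.2538 Y66.8615
G1 X30.2538 Y90.2181
M5
G0 X53.2721 Y119.1470
M3 S329
G1 X86.0930 Y119.1470 F3295
G1 X86.0930 Y112.0201
G1 X53.2721 Y112.0201
G1 X53.2721 Y119.1470
M5
G0 X66.9616 Y117.6370
M3 S555
G1 X146.2711 Y99.6233 F1660
G1 X93.4097 Y50.4404
G1 X65.6032 Y79.5554
G1 X170.7101 Y107.6781
M5
G0 X28.0811 Y84.7422
M3 S555
G1 X18.2614 Y78.3854 F1660
G1 X17.6661 Y90.0680
G1 X28.0811 Y84.7422
M5
G0 X0.0000 Y0.0000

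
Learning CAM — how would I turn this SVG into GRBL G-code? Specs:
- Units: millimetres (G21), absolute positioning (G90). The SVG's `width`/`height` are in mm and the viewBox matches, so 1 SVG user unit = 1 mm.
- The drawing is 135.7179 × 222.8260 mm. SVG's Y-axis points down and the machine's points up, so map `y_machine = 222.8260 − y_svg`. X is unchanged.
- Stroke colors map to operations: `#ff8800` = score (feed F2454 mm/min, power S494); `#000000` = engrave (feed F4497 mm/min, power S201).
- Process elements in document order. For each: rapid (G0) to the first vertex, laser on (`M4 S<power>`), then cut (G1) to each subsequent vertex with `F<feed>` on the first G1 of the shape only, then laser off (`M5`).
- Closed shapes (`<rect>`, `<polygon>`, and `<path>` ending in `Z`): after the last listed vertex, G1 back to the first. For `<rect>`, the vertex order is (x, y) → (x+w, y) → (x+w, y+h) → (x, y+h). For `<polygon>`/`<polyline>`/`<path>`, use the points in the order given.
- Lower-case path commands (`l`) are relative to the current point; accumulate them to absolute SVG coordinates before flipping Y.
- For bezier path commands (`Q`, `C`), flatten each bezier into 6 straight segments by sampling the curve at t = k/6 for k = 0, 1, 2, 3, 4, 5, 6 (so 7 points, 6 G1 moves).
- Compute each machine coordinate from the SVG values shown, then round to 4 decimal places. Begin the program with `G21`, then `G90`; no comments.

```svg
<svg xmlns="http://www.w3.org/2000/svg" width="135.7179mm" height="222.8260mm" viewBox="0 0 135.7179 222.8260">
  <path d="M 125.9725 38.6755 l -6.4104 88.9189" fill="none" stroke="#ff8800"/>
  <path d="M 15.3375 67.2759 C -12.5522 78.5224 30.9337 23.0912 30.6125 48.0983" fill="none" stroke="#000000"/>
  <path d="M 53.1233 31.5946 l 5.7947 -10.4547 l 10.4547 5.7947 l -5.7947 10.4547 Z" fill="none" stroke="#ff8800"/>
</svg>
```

G21
G90
G0 X125.9725 Y184.1505
M4 S494
G1 X119.5621 Y95.2316 F2454
M5
G0 X15.3375 Y155.5501
M4 S201
G1 X6.8074 Y154.8022 F4497
G1 X6.9736 Y161.0808
G1 X12.6368 Y170.2991
G1 X20.5974 Y178.3708
G1 X27.6558 Y181.2092
G1 X30.6125 Y174.7277
M5
G0 X53.1233 Y191.2314
M4 S494
G1 X58.9180 Y201.6861 F2454
G1 X69.3727 Y195.8914
G1 X63.5780 Y185.4367
G1 X53.1233 Y191.2314
M5

viewBox `0 0 135.7179 222.8260` with mm width/height → 1 unit = 1 mm. Flip: y_m = 222.8260 − y_svg.

**Shape 1** — `<path>` line segment, stroke `#ff8800` → score (S494, F2454). Machine vertices: (125.9725,184.1505) → (119.5621,95.2316). Open path.

**Shape 2** — `<path>` cubic bezier, stroke `#000000` → engrave (S201, F4497). Control points (SVG): P0=(15.3375,67.2759), P1=(-12.5522,78.5224), P2=(30.9337,23.0912), P3=(30.6125,48.0983); sampled at t=k/6. Machine vertices: (15.3375,155.5501) → (6.8074,154.8022) → (6.9736,161.0808) → (12.6368,170.2991) → (20.5974,178.3708) → (27.6558,181.2092) → (30.6125,174.7277). Open path.

**Shape 3** — `<path>` regular polygon, stroke `#ff8800` → score (S494, F2454). Machine vertices: (53.1233,191.2314) → (58.9180,201.6861) → (69.3727,195.8914) → (63.5780,185.4367) → (53.1233,191.2314). Closed: final G1 returns to the first vertex.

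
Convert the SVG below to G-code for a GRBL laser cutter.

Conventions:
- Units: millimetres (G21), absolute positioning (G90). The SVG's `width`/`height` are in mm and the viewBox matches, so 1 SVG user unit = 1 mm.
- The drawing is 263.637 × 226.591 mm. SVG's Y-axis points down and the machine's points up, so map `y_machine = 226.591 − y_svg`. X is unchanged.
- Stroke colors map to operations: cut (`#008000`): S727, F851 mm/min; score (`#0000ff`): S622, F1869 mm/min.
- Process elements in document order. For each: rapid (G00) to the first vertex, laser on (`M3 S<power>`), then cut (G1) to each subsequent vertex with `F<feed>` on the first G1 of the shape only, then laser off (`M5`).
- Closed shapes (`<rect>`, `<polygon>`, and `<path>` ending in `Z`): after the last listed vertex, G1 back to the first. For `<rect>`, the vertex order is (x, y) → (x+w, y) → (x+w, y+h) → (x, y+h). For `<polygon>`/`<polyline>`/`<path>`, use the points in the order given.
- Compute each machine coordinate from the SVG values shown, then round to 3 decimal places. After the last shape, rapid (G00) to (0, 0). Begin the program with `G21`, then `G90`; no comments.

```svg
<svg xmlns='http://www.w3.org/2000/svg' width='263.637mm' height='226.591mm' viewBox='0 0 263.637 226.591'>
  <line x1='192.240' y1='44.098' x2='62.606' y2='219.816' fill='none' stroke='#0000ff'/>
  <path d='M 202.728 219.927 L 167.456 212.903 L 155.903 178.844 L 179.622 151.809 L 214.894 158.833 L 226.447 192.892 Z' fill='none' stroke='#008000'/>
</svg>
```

viewBox `0 0 263.637 226.591` with mm width/height → 1 unit = 1 mm. Flip: y_m = 226.591 − y_svg.

**Shape 1** — `<line>` line segment, stroke `#0000ff` → score (S622, F1869). Machine vertices: (192.240,182.493) → (62.606,6.775). Open path.

**Shape 2** — `<path>` regular polygon, stroke `#008000` → cut (S727, F851). Machine vertices: (202.728,6.664) → (167.456,13.688) → (155.903,47.747) → (179.622,74.782) → (214.894,67.758) → (226.447,33.699) → (202.728,6.664). Closed: final G1 returns to the first vertex.

G21
G90
G00 X192.240 Y182.493
M3 S622
G1 X62.606 Y6.775 F1869
M5
G00 X202.728 Y6.664
M3 S727
G1 X167.456 Y13.688 F851
G1 X155.903 Y47.747
G1 X179.622 Y74.782
G1 X214.894 Y67.758
G1 X226.447 Y33.699
G1 X202.728 Y6.664
M5
G00 X0.000 Y0.000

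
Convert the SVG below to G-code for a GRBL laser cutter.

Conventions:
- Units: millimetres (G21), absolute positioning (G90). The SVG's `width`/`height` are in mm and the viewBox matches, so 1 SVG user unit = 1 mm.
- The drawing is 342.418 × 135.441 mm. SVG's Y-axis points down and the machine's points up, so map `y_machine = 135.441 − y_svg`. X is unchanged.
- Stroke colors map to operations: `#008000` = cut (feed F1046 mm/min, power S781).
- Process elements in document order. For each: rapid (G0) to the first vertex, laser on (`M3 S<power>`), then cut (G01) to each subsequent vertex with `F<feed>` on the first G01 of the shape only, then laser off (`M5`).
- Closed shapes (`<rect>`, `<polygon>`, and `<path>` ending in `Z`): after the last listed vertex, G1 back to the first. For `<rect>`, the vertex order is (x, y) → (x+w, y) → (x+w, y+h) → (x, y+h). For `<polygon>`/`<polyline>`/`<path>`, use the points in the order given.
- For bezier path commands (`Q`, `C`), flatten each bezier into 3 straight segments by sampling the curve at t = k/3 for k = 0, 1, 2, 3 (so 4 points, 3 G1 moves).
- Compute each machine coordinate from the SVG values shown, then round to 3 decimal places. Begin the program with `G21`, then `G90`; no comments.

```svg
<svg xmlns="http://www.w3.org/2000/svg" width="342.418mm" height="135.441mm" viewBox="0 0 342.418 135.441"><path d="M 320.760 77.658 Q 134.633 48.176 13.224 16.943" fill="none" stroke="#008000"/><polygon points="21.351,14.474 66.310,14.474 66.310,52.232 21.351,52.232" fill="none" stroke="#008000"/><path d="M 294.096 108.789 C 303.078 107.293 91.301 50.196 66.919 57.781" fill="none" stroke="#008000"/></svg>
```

G21
G90
G0 X320.760 Y57.783
M3 S781
G01 X203.866 Y77.632 F1046
G01 X101.354 Y97.871
G01 X13.224 Y118.498
M5
G0 X21.351 Y120.967
M3 S781
G01 X66.310 Y120.967 F1046
G01 X66.310 Y83.209
G01 X21.351 Y83.209
G01 X21.351 Y120.967
M5
G0 X294.096 Y26.652
M3 S781
G01 X244.608 Y42.227 F1046
G01 X138.649 Y68.139
G01 X66.919 Y77.660
M5

1 u = 1 mm; y_m = 135.441 − y.

[1] `<path>` quadratic bezier, #008000→cut S781 F1046: (320.760,57.783) → (203.866,77.632) → (101.354,97.871) → (13.224,118.498)

[2] `<polygon>` rectangle, #008000→cut S781 F1046: (21.351,120.967) → (66.310,120.967) → (66.310,83.209) → (21.351,83.209) → (21.351,120.967) (closed)

[3] `<path>` cubic bezier, #008000→cut S781 F1046: (294.096,26.652) → (244.608,42.227) → (138.649,68.139) → (66.919,77.660)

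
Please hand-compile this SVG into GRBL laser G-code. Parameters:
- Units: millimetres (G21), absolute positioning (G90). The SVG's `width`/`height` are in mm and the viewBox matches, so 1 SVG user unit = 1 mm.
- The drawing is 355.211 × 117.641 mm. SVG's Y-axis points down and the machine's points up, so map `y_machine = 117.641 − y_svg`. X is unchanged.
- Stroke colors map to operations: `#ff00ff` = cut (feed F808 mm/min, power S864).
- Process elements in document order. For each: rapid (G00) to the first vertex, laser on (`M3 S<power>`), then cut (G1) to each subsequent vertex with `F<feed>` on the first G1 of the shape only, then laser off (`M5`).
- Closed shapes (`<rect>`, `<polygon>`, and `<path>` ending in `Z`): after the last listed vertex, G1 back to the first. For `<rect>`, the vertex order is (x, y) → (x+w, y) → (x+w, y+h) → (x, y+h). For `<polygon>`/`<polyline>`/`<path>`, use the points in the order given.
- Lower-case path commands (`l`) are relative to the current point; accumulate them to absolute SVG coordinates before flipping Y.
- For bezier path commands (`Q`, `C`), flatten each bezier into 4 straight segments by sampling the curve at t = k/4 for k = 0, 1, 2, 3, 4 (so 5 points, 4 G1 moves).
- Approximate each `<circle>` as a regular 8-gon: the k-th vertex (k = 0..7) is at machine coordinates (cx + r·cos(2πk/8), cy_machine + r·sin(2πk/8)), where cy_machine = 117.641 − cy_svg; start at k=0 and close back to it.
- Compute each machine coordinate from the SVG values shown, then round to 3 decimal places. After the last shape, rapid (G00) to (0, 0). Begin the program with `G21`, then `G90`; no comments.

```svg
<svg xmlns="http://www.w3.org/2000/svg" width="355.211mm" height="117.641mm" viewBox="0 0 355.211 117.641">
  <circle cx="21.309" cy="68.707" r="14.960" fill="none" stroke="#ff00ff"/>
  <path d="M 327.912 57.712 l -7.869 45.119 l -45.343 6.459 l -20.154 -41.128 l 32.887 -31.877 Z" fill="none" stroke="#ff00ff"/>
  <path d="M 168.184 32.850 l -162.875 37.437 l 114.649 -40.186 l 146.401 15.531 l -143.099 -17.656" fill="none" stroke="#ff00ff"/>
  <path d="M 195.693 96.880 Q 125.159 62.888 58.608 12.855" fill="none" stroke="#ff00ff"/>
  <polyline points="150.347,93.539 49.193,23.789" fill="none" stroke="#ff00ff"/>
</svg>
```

G21
G90
G00 X36.269 Y48.934
M3 S864
G1 X31.887 Y59.512 F808
G1 X21.309 Y63.894
G1 X10.731 Y59.512
G1 X6.349 Y48.934
G1 X10.731 Y38.356
G1 X21.309 Y33.974
G1 X31.887 Y38.356
G1 X36.269 Y48.934
M5
G00 X327.912 Y59.929
M3 S864
G1 X320.043 Y14.810 F808
G1 X274.700 Y8.351
G1 X254.546 Y49.479
G1 X287.433 Y81.356
G1 X327.912 Y59.929
M5
G00 X168.184 Y84.791
M3 S864
G1 X5.309 Y47.354 F808
G1 X119.958 Y87.540
G1 X266.359 Y72.009
G1 X123.260 Y89.665
M5
G00 X195.693 Y20.761
M3 S864
G1 X160.675 Y38.760 F808
G1 X126.155 Y58.763
G1 X92.132 Y80.772
G1 X58.608 Y104.786
M5
G00 X150.347 Y24.102
M3 S864
G1 X49.193 Y93.852 F808
M5
G00 X0.000 Y0.000

Since the viewBox matches the mm dimensions, user units are millimetres directly. The only transform is the Y-flip y_m = 117.641 − y_svg.

Shape 1 is a circle drawn with `<circle>`. Its stroke #ff00ff means cut at S864, F808. After flipping Y the toolpath is (36.269,48.934) → (31.887,59.512) → (21.309,63.894) → (10.731,59.512) → (6.349,48.934) → (10.731,38.356) → (21.309,33.974) → (31.887,38.356) → (36.269,48.934), returning to the start.

Shape 2 is a regular polygon drawn with `<path>`. Its stroke #ff00ff means cut at S864, F808. After flipping Y the toolpath is (327.912,59.929) → (320.043,14.810) → (274.700,8.351) → (254.546,49.479) → (287.433,81.356) → (327.912,59.929), returning to the start.

Shape 3 is a open polyline drawn with `<path>`. Its stroke #ff00ff means cut at S864, F808. After flipping Y the toolpath is (168.184,84.791) → (5.309,47.354) → (119.958,87.540) → (266.359,72.009) → (123.260,89.665).

Shape 4 is a quadratic bezier drawn with `<path>`. Its stroke #ff00ff means cut at S864, F808. After flipping Y the toolpath is (195.693,20.761) → (160.675,38.760) → (126.155,58.763) → (92.132,80.772) → (58.608,104.786).

Shape 5 is a line segment drawn with `<polyline>`. Its stroke #ff00ff means cut at S864, F808. After flipping Y the toolpath is (150.347,24.102) → (49.193,93.852).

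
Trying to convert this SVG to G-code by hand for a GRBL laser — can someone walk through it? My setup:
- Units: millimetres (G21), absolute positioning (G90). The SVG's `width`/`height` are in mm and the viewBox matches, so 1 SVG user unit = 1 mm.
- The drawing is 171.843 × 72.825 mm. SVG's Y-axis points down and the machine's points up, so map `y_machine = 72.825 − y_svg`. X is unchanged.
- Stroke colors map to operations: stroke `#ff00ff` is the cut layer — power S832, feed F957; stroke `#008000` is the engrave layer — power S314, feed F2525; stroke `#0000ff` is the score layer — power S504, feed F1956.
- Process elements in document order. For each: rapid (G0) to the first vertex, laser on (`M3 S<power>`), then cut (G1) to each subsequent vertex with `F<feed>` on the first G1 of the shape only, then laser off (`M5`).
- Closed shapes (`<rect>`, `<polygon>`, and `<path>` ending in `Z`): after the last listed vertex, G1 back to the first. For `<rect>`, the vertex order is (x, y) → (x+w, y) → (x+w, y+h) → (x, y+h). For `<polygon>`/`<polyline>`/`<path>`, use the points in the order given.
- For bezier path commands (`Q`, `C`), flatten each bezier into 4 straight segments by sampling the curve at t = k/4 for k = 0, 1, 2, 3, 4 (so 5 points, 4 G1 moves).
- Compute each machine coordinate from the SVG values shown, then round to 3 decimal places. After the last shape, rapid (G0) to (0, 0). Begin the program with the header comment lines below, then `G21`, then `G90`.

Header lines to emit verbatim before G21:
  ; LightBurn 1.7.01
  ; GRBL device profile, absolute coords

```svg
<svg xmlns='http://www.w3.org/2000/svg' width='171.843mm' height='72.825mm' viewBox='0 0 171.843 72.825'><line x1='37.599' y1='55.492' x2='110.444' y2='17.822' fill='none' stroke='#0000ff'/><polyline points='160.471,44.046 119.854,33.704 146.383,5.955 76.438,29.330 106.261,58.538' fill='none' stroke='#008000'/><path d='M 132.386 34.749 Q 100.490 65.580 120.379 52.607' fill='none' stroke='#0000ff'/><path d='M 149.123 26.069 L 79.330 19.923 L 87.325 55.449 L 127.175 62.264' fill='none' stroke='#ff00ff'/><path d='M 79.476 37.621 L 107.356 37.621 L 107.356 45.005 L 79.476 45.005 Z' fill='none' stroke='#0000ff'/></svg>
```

Since the viewBox matches the mm dimensions, user units are millimetres directly. The only transform is the Y-flip y_m = 72.825 − y_svg.

Shape 1 is a line segment drawn with `<line>`. Its stroke #0000ff means score at S504, F1956. After flipping Y the toolpath is (37.599,17.333) → (110.444,55.003).

Shape 2 is a open polyline drawn with `<polyline>`. Its stroke #008000 means engrave at S314, F2525. After flipping Y the toolpath is (160.471,28.779) → (119.854,39.121) → (146.383,66.870) → (76.438,43.495) → (106.261,14.287).

Shape 3 is a quadratic bezier drawn with `<path>`. Its stroke #0000ff means score at S504, F1956. After flipping Y the toolpath is (132.386,38.076) → (119.675,25.398) → (113.436,18.196) → (113.671,16.469) → (120.379,20.218).

Shape 4 is a open polyline drawn with `<path>`. Its stroke #ff00ff means cut at S832, F957. After flipping Y the toolpath is (149.123,46.756) → (79.330,52.902) → (87.325,17.376) → (127.175,10.561).

Shape 5 is a rectangle drawn with `<path>`. Its stroke #0000ff means score at S504, F1956. After flipping Y the toolpath is (79.476,35.204) → (107.356,35.204) → (107.356,27.820) → (79.476,27.820) → (79.476,35.204), returning to the start.

; LightBurn 1.7.01
; GRBL device profile, absolute coords
G21
G90
G0 X37.599 Y17.333
M3 S504
G1 X110.444 Y55.003 F1956
M5
G0 X160.471 Y28.779
M3 S314
G1 X119.854 Y39.121 F2525
G1 X146.383 Y66.870
G1 X76.438 Y43.495
G1 X106.261 Y14.287
M5
G0 X132.386 Y38.076
M3 S504
G1 X119.675 Y25.398 F1956
G1 X113.436 Y18.196
G1 X113.671 Y16.469
G1 X120.379 Y20.218
M5
G0 X149.123 Y46.756
M3 S832
G1 X79.330 Y52.902 F957
G1 X87.325 Y17.376
G1 X127.175 Y10.561
M5
G0 X79.476 Y35.204
M3 S504
G1 X107.356 Y35.204 F1956
G1 X107.356 Y27.820
G1 X79.476 Y27.820
G1 X79.476 Y35.204
M5
G0 X0.000 Y0.000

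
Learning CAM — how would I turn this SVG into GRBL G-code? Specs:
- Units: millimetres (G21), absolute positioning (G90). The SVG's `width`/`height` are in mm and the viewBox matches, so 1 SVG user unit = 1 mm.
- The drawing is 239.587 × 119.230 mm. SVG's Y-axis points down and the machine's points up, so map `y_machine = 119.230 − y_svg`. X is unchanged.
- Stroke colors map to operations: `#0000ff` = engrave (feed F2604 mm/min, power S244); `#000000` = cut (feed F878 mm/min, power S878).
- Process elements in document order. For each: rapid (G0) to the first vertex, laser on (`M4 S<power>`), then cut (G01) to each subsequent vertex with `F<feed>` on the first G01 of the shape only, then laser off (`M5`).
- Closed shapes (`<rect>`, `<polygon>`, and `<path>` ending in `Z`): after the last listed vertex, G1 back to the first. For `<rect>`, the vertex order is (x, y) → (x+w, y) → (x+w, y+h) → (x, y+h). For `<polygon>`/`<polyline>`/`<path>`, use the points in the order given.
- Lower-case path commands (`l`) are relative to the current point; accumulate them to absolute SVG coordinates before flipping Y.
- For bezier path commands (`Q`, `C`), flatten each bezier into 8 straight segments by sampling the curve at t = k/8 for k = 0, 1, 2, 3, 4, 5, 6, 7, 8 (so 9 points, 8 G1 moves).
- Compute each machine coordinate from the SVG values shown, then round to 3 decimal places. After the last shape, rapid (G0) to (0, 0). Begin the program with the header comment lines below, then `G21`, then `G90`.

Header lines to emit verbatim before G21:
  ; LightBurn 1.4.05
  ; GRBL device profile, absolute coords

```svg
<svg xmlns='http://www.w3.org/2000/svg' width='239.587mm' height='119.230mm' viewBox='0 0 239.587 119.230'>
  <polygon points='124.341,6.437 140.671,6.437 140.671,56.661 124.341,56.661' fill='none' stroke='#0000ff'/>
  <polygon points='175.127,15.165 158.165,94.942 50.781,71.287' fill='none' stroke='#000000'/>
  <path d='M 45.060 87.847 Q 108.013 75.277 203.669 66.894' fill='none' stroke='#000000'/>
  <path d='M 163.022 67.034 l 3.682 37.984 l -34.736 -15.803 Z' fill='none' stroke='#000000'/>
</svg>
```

viewBox `0 0 239.587 119.230` with mm width/height → 1 unit = 1 mm. Flip: y_m = 119.230 − y_svg.

**Shape 1** — `<polygon>` rectangle, stroke `#0000ff` → engrave (S244, F2604). Machine vertices: (124.341,112.793) → (140.671,112.793) → (140.671,62.569) → (124.341,62.569) → (124.341,112.793). Closed: final G1 returns to the first vertex.

**Shape 2** — `<polygon>` closed polygon, stroke `#000000` → cut (S878, F878). Machine vertices: (175.127,104.065) → (158.165,24.288) → (50.781,47.943) → (175.127,104.065). Closed: final G1 returns to the first vertex.

**Shape 3** — `<path>` quadratic bezier, stroke `#000000` → cut (S878, F878). Control points (SVG): P0=(45.060,87.847), P1=(108.013,75.277), P2=(203.669,66.894); sampled at t=k/8. Machine vertices: (45.060,31.383) → (61.309,34.460) → (78.580,37.406) → (96.874,40.222) → (116.189,42.906) → (136.526,45.460) → (157.885,47.883) → (180.266,50.175) → (203.669,52.336). Open path.

**Shape 4** — `<path>` regular polygon, stroke `#000000` → cut (S878, F878). Machine vertices: (163.022,52.196) → (166.704,14.212) → (131.968,30.015) → (163.022,52.196). Closed: final G1 returns to the first vertex.

; LightBurn 1.4.05
; GRBL device profile, absolute coords
G21
G90
G0 X124.341 Y112.793
M4 S244
G01 X140.671 Y112.793 F2604
G01 X140.671 Y62.569
G01 X124.341 Y62.569
G01 X124.341 Y112.793
M5
G0 X175.127 Y104.065
M4 S878
G01 X158.165 Y24.288 F878
G01 X50.781 Y47.943
G01 X175.127 Y104.065
M5
G0 X45.060 Y31.383
M4 S878
G01 X61.309 Y34.460 F878
G01 X78.580 Y37.406
G01 X96.874 Y40.222
G01 X116.189 Y42.906
G01 X136.526 Y45.460
G01 X157.885 Y47.883
G01 X180.266 Y50.175
G01 X203.669 Y52.336
M5
G0 X163.022 Y52.196
M4 S878
G01 X166.704 Y14.212 F878
G01 X131.968 Y30.015
G01 X163.022 Y52.196
M5
G0 X0.000 Y0.000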